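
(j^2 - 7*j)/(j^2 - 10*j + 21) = j/(j - 3)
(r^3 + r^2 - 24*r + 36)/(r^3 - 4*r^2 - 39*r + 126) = (r - 2)/(r - 7)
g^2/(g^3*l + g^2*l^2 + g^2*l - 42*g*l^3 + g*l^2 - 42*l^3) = g^2/(l*(g^3 + g^2*l + g^2 - 42*g*l^2 + g*l - 42*l^2))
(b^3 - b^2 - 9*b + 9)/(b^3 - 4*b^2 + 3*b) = (b + 3)/b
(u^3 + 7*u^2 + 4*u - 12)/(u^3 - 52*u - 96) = (u - 1)/(u - 8)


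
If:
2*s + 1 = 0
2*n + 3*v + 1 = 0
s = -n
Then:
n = 1/2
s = -1/2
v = -2/3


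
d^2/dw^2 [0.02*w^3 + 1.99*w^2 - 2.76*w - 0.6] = 0.12*w + 3.98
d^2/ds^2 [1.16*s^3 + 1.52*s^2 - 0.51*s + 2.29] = 6.96*s + 3.04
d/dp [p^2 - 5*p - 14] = 2*p - 5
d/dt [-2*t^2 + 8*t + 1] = 8 - 4*t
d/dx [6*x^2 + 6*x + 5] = 12*x + 6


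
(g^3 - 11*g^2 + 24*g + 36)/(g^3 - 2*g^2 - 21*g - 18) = (g - 6)/(g + 3)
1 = 1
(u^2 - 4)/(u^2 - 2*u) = (u + 2)/u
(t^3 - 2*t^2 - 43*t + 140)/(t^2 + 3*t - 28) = t - 5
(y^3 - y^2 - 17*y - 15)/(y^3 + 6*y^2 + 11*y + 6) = (y - 5)/(y + 2)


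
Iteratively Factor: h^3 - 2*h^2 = (h)*(h^2 - 2*h) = h*(h - 2)*(h)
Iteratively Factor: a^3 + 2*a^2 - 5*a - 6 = (a + 3)*(a^2 - a - 2) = (a + 1)*(a + 3)*(a - 2)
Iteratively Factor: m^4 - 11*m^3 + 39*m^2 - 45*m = (m - 3)*(m^3 - 8*m^2 + 15*m) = (m - 5)*(m - 3)*(m^2 - 3*m) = m*(m - 5)*(m - 3)*(m - 3)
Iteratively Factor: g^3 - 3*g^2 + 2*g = (g)*(g^2 - 3*g + 2) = g*(g - 1)*(g - 2)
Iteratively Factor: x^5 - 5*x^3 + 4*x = (x + 2)*(x^4 - 2*x^3 - x^2 + 2*x) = (x - 1)*(x + 2)*(x^3 - x^2 - 2*x) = (x - 2)*(x - 1)*(x + 2)*(x^2 + x) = (x - 2)*(x - 1)*(x + 1)*(x + 2)*(x)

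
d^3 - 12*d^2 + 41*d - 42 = (d - 7)*(d - 3)*(d - 2)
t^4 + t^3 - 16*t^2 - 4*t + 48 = (t - 3)*(t - 2)*(t + 2)*(t + 4)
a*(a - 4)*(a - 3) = a^3 - 7*a^2 + 12*a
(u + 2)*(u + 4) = u^2 + 6*u + 8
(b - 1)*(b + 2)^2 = b^3 + 3*b^2 - 4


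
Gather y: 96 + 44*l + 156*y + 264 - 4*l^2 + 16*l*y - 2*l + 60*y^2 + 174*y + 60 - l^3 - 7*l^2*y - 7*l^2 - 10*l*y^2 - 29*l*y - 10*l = -l^3 - 11*l^2 + 32*l + y^2*(60 - 10*l) + y*(-7*l^2 - 13*l + 330) + 420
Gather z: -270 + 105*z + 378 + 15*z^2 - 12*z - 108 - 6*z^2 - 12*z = 9*z^2 + 81*z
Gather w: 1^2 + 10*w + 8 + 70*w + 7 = 80*w + 16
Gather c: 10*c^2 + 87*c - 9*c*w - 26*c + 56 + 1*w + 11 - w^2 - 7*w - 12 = 10*c^2 + c*(61 - 9*w) - w^2 - 6*w + 55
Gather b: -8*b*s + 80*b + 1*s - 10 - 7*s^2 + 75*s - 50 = b*(80 - 8*s) - 7*s^2 + 76*s - 60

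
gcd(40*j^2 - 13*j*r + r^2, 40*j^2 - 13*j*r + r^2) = 40*j^2 - 13*j*r + r^2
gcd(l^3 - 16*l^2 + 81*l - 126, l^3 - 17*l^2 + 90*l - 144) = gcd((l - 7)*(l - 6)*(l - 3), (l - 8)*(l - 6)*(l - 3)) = l^2 - 9*l + 18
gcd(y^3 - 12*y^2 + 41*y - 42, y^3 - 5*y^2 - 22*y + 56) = y^2 - 9*y + 14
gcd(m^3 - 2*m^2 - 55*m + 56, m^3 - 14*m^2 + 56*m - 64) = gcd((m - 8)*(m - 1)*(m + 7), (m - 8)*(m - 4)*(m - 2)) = m - 8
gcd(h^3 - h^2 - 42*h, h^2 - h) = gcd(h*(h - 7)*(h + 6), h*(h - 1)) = h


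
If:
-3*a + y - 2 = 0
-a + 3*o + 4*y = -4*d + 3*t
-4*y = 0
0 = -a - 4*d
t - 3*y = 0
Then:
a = -2/3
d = 1/6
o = -4/9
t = 0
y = 0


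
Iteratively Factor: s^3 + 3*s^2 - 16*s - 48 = (s + 4)*(s^2 - s - 12) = (s - 4)*(s + 4)*(s + 3)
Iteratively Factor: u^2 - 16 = (u - 4)*(u + 4)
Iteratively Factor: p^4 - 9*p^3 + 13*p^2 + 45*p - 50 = (p + 2)*(p^3 - 11*p^2 + 35*p - 25) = (p - 1)*(p + 2)*(p^2 - 10*p + 25) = (p - 5)*(p - 1)*(p + 2)*(p - 5)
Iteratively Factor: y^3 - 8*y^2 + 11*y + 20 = (y - 5)*(y^2 - 3*y - 4) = (y - 5)*(y - 4)*(y + 1)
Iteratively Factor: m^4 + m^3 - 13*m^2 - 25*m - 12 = (m + 1)*(m^3 - 13*m - 12) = (m + 1)^2*(m^2 - m - 12) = (m + 1)^2*(m + 3)*(m - 4)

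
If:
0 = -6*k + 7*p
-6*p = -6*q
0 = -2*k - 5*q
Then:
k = 0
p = 0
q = 0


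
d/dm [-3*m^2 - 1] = -6*m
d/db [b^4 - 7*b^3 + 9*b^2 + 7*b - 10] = 4*b^3 - 21*b^2 + 18*b + 7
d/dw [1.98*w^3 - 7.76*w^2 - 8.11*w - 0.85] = 5.94*w^2 - 15.52*w - 8.11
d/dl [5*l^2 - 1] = 10*l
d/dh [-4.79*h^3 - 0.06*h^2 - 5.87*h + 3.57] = -14.37*h^2 - 0.12*h - 5.87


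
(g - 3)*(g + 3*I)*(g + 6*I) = g^3 - 3*g^2 + 9*I*g^2 - 18*g - 27*I*g + 54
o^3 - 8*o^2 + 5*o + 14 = (o - 7)*(o - 2)*(o + 1)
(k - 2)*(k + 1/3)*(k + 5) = k^3 + 10*k^2/3 - 9*k - 10/3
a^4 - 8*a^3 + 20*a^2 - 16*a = a*(a - 4)*(a - 2)^2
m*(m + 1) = m^2 + m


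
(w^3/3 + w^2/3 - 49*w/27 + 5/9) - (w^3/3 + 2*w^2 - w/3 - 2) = -5*w^2/3 - 40*w/27 + 23/9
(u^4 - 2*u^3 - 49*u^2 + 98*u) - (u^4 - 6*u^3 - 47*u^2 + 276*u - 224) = 4*u^3 - 2*u^2 - 178*u + 224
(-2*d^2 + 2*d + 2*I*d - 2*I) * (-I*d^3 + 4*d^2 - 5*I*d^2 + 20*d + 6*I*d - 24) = 2*I*d^5 - 6*d^4 + 8*I*d^4 - 24*d^3 - 14*I*d^3 + 66*d^2 + 44*I*d^2 - 36*d - 88*I*d + 48*I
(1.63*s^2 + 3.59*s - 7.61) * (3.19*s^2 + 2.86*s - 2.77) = 5.1997*s^4 + 16.1139*s^3 - 18.5236*s^2 - 31.7089*s + 21.0797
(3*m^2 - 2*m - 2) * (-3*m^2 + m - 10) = -9*m^4 + 9*m^3 - 26*m^2 + 18*m + 20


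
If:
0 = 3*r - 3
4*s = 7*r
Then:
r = 1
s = 7/4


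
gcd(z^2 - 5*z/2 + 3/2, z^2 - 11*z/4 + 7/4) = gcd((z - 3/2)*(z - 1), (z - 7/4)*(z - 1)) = z - 1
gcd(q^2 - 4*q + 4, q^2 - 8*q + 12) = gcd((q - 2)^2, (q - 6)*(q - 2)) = q - 2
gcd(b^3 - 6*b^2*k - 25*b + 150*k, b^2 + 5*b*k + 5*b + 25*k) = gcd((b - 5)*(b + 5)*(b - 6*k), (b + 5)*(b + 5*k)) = b + 5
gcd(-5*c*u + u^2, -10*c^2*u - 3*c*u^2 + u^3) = -5*c*u + u^2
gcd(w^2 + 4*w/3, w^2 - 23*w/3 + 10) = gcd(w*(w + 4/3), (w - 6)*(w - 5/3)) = 1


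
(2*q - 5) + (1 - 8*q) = -6*q - 4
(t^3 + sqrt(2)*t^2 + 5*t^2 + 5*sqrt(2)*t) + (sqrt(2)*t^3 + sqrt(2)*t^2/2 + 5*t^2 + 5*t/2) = t^3 + sqrt(2)*t^3 + 3*sqrt(2)*t^2/2 + 10*t^2 + 5*t/2 + 5*sqrt(2)*t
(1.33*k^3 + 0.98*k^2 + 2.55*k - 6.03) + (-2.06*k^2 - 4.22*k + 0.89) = 1.33*k^3 - 1.08*k^2 - 1.67*k - 5.14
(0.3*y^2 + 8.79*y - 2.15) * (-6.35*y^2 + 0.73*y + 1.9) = -1.905*y^4 - 55.5975*y^3 + 20.6392*y^2 + 15.1315*y - 4.085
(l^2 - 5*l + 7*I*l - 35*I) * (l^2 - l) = l^4 - 6*l^3 + 7*I*l^3 + 5*l^2 - 42*I*l^2 + 35*I*l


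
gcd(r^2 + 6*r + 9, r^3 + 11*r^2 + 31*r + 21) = r + 3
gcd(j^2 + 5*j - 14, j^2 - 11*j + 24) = 1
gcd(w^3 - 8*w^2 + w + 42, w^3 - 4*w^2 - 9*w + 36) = w - 3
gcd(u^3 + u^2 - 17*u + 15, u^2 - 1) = u - 1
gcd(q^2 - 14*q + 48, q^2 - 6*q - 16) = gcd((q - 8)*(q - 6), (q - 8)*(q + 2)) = q - 8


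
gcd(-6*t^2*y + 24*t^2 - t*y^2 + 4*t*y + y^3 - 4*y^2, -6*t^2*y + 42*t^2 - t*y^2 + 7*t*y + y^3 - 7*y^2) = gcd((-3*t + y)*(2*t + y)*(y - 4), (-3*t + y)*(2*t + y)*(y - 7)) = -6*t^2 - t*y + y^2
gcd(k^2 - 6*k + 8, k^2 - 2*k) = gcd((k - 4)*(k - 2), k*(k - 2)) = k - 2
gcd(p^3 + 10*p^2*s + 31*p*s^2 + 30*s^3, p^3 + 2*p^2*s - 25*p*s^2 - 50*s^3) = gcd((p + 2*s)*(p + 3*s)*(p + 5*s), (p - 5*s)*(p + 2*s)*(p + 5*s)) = p^2 + 7*p*s + 10*s^2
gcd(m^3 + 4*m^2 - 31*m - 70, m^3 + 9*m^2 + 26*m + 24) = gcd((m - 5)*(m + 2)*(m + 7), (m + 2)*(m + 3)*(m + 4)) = m + 2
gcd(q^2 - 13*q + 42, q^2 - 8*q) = 1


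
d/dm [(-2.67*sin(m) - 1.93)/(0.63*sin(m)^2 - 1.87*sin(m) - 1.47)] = (1.6821*sin(m)^2 + 2.4318*sin(m) + 0.315799999999999)*cos(m)/(0.3969*sin(m)^4 - 2.3562*sin(m)^3 + 1.6447*sin(m)^2 + 5.4978*sin(m) + 2.1609)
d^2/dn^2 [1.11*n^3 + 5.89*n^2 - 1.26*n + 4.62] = 6.66*n + 11.78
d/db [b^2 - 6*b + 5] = 2*b - 6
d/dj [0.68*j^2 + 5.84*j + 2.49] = 1.36*j + 5.84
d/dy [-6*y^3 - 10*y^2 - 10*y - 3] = -18*y^2 - 20*y - 10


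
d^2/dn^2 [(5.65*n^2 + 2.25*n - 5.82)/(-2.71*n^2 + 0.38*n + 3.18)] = (-44.68519*n^3 - 35.6874480000001*n^2 - 152.300916*n - 6.84031200000002)/(19.902511*n^6 - 8.372274*n^5 - 68.888742*n^4 + 19.593712*n^3 + 80.836236*n^2 - 11.528136*n - 32.157432)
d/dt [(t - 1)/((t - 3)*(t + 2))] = (-t^2 + 2*t - 7)/(t^4 - 2*t^3 - 11*t^2 + 12*t + 36)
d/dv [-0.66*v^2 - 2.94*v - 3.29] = -1.32*v - 2.94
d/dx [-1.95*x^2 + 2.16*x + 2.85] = 2.16 - 3.9*x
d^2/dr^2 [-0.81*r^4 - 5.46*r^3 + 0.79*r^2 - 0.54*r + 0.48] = -9.72*r^2 - 32.76*r + 1.58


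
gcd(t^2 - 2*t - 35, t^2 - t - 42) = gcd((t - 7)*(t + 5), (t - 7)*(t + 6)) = t - 7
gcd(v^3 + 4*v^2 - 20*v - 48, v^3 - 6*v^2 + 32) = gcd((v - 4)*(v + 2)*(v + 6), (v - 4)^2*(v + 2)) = v^2 - 2*v - 8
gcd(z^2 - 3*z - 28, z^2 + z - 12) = z + 4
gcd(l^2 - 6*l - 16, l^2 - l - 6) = l + 2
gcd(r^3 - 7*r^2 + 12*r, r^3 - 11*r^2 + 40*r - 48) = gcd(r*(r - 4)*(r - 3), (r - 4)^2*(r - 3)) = r^2 - 7*r + 12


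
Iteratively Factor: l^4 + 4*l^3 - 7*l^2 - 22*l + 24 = (l + 3)*(l^3 + l^2 - 10*l + 8) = (l - 2)*(l + 3)*(l^2 + 3*l - 4) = (l - 2)*(l + 3)*(l + 4)*(l - 1)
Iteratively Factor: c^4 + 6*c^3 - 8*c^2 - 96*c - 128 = (c - 4)*(c^3 + 10*c^2 + 32*c + 32) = (c - 4)*(c + 2)*(c^2 + 8*c + 16) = (c - 4)*(c + 2)*(c + 4)*(c + 4)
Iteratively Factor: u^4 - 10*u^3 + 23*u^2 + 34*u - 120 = (u - 3)*(u^3 - 7*u^2 + 2*u + 40) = (u - 5)*(u - 3)*(u^2 - 2*u - 8) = (u - 5)*(u - 4)*(u - 3)*(u + 2)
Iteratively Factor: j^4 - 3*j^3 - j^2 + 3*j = (j)*(j^3 - 3*j^2 - j + 3) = j*(j - 1)*(j^2 - 2*j - 3) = j*(j - 3)*(j - 1)*(j + 1)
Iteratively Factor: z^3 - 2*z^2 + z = (z - 1)*(z^2 - z) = z*(z - 1)*(z - 1)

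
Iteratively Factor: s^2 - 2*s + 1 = (s - 1)*(s - 1)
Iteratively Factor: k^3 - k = (k - 1)*(k^2 + k) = k*(k - 1)*(k + 1)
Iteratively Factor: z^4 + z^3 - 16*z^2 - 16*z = (z)*(z^3 + z^2 - 16*z - 16) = z*(z - 4)*(z^2 + 5*z + 4) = z*(z - 4)*(z + 4)*(z + 1)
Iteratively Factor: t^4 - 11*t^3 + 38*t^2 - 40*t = (t - 5)*(t^3 - 6*t^2 + 8*t) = t*(t - 5)*(t^2 - 6*t + 8) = t*(t - 5)*(t - 4)*(t - 2)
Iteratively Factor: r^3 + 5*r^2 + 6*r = (r + 3)*(r^2 + 2*r) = r*(r + 3)*(r + 2)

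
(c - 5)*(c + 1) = c^2 - 4*c - 5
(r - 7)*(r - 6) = r^2 - 13*r + 42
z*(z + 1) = z^2 + z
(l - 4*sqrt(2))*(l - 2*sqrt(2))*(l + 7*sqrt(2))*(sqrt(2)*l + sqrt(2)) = sqrt(2)*l^4 + sqrt(2)*l^3 + 2*l^3 - 68*sqrt(2)*l^2 + 2*l^2 - 68*sqrt(2)*l + 224*l + 224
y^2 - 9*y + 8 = (y - 8)*(y - 1)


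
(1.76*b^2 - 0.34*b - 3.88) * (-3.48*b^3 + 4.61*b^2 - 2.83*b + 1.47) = -6.1248*b^5 + 9.2968*b^4 + 6.9542*b^3 - 14.3374*b^2 + 10.4806*b - 5.7036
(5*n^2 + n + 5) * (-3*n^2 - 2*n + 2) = -15*n^4 - 13*n^3 - 7*n^2 - 8*n + 10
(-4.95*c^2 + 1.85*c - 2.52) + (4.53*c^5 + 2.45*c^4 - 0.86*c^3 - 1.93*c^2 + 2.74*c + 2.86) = 4.53*c^5 + 2.45*c^4 - 0.86*c^3 - 6.88*c^2 + 4.59*c + 0.34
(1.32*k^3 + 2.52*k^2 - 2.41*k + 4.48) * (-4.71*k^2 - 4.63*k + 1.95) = -6.2172*k^5 - 17.9808*k^4 + 2.2575*k^3 - 5.0285*k^2 - 25.4419*k + 8.736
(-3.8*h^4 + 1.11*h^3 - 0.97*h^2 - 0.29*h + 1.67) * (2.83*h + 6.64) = -10.754*h^5 - 22.0907*h^4 + 4.6253*h^3 - 7.2615*h^2 + 2.8005*h + 11.0888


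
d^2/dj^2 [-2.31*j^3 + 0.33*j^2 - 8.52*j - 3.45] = 0.66 - 13.86*j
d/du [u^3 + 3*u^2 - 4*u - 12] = 3*u^2 + 6*u - 4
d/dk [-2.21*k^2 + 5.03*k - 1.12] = 5.03 - 4.42*k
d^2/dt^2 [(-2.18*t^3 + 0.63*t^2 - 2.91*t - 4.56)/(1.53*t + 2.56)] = (-10.206324*t^3 - 51.231744*t^2 - 85.721088*t + 9.704304)/(3.581577*t^3 + 17.978112*t^2 + 30.081024*t + 16.777216)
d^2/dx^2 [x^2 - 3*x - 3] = 2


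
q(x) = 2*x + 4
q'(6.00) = 2.00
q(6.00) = 16.00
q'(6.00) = 2.00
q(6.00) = 16.00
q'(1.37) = 2.00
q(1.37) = 6.74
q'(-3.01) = 2.00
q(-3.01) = -2.02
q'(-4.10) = 2.00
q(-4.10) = -4.20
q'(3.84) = 2.00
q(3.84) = 11.68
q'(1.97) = 2.00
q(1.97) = 7.94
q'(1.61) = 2.00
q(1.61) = 7.22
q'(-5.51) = 2.00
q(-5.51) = -7.02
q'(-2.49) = 2.00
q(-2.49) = -0.98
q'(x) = 2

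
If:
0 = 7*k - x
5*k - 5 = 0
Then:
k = 1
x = 7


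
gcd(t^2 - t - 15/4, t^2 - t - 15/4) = t^2 - t - 15/4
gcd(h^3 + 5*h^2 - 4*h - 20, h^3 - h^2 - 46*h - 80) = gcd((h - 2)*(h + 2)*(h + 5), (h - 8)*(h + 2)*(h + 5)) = h^2 + 7*h + 10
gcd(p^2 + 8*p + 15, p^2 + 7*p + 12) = p + 3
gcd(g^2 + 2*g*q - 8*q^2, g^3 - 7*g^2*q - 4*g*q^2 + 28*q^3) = -g + 2*q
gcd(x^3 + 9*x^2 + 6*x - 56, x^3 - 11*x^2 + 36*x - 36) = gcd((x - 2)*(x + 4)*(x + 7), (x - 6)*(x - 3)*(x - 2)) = x - 2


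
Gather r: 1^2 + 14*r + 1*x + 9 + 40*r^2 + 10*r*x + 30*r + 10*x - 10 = 40*r^2 + r*(10*x + 44) + 11*x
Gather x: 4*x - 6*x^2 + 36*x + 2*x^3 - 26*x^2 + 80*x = 2*x^3 - 32*x^2 + 120*x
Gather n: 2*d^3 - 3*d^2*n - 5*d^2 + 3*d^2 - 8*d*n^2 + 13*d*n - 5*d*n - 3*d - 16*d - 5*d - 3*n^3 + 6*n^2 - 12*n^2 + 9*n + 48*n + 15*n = 2*d^3 - 2*d^2 - 24*d - 3*n^3 + n^2*(-8*d - 6) + n*(-3*d^2 + 8*d + 72)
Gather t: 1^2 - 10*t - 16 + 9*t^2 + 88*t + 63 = 9*t^2 + 78*t + 48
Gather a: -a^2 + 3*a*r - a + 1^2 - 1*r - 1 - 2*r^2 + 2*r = -a^2 + a*(3*r - 1) - 2*r^2 + r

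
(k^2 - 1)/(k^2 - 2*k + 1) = (k + 1)/(k - 1)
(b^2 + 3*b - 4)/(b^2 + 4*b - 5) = (b + 4)/(b + 5)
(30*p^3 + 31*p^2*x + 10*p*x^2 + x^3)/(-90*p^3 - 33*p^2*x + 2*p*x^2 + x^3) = (2*p + x)/(-6*p + x)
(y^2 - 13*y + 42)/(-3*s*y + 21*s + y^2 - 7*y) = (y - 6)/(-3*s + y)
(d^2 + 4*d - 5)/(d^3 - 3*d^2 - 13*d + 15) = (d + 5)/(d^2 - 2*d - 15)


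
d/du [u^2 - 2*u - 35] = 2*u - 2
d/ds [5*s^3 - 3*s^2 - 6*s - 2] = 15*s^2 - 6*s - 6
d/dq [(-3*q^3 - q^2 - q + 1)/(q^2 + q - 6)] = (-3*q^4 - 6*q^3 + 54*q^2 + 10*q + 5)/(q^4 + 2*q^3 - 11*q^2 - 12*q + 36)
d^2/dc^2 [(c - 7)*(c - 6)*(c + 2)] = 6*c - 22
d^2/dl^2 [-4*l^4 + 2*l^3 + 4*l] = 12*l*(1 - 4*l)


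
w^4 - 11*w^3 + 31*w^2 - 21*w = w*(w - 7)*(w - 3)*(w - 1)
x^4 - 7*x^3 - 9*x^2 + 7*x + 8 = (x - 8)*(x - 1)*(x + 1)^2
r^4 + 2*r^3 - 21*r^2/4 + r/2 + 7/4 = (r - 1)^2*(r + 1/2)*(r + 7/2)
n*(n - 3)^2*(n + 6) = n^4 - 27*n^2 + 54*n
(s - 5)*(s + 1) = s^2 - 4*s - 5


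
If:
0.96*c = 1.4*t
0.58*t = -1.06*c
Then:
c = 0.00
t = 0.00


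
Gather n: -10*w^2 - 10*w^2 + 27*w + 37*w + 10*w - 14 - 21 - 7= -20*w^2 + 74*w - 42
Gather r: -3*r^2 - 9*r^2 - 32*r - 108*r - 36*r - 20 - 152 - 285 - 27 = -12*r^2 - 176*r - 484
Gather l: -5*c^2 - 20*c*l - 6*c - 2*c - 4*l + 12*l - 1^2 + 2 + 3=-5*c^2 - 8*c + l*(8 - 20*c) + 4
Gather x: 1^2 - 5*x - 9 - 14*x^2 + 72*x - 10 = -14*x^2 + 67*x - 18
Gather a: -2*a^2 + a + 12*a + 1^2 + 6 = -2*a^2 + 13*a + 7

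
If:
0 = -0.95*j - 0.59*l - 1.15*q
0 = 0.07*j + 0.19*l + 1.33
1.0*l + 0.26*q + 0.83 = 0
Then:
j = -9.80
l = -3.39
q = 9.84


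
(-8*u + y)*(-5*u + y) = 40*u^2 - 13*u*y + y^2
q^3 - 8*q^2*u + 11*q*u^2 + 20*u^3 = (q - 5*u)*(q - 4*u)*(q + u)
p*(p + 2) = p^2 + 2*p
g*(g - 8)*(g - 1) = g^3 - 9*g^2 + 8*g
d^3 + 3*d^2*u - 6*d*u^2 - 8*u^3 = (d - 2*u)*(d + u)*(d + 4*u)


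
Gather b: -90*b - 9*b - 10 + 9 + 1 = -99*b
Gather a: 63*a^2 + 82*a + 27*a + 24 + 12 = 63*a^2 + 109*a + 36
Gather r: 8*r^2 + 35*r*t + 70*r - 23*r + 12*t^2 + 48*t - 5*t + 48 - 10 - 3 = 8*r^2 + r*(35*t + 47) + 12*t^2 + 43*t + 35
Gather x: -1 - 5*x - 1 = -5*x - 2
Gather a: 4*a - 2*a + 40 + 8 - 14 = 2*a + 34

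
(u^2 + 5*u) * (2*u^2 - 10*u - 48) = 2*u^4 - 98*u^2 - 240*u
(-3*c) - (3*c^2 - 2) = -3*c^2 - 3*c + 2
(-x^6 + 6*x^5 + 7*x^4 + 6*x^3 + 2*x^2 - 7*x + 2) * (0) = 0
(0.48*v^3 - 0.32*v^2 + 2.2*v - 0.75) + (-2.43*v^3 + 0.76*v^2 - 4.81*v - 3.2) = -1.95*v^3 + 0.44*v^2 - 2.61*v - 3.95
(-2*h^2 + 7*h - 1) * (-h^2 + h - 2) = 2*h^4 - 9*h^3 + 12*h^2 - 15*h + 2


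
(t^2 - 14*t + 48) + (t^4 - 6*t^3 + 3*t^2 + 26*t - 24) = t^4 - 6*t^3 + 4*t^2 + 12*t + 24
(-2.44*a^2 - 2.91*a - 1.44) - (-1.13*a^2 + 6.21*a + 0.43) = -1.31*a^2 - 9.12*a - 1.87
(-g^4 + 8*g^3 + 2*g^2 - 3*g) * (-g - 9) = g^5 + g^4 - 74*g^3 - 15*g^2 + 27*g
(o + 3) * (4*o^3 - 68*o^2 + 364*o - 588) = 4*o^4 - 56*o^3 + 160*o^2 + 504*o - 1764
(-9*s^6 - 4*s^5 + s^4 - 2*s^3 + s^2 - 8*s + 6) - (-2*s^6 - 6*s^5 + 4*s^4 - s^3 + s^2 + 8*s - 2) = -7*s^6 + 2*s^5 - 3*s^4 - s^3 - 16*s + 8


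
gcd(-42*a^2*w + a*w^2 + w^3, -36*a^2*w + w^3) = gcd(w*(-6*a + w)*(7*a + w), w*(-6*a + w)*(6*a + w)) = -6*a*w + w^2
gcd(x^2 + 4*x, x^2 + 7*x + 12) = x + 4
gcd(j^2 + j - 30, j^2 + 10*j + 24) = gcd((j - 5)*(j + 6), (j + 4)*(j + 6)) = j + 6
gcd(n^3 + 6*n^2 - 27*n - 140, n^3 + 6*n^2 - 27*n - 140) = n^3 + 6*n^2 - 27*n - 140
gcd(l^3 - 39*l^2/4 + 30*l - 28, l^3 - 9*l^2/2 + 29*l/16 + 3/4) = l - 4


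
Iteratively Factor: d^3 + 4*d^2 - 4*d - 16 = (d + 4)*(d^2 - 4) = (d - 2)*(d + 4)*(d + 2)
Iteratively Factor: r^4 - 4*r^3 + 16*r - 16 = (r + 2)*(r^3 - 6*r^2 + 12*r - 8) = (r - 2)*(r + 2)*(r^2 - 4*r + 4) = (r - 2)^2*(r + 2)*(r - 2)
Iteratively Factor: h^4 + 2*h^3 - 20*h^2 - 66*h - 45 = (h + 3)*(h^3 - h^2 - 17*h - 15) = (h + 3)^2*(h^2 - 4*h - 5) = (h + 1)*(h + 3)^2*(h - 5)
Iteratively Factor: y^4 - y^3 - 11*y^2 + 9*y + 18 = (y - 3)*(y^3 + 2*y^2 - 5*y - 6) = (y - 3)*(y - 2)*(y^2 + 4*y + 3) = (y - 3)*(y - 2)*(y + 1)*(y + 3)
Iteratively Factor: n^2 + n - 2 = (n - 1)*(n + 2)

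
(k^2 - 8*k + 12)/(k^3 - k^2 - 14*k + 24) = (k - 6)/(k^2 + k - 12)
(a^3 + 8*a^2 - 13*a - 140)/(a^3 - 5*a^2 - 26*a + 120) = (a + 7)/(a - 6)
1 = 1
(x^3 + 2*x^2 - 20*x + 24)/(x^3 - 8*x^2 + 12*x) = (x^2 + 4*x - 12)/(x*(x - 6))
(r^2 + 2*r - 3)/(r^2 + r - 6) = (r - 1)/(r - 2)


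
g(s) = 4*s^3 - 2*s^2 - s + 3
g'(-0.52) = 4.32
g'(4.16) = 190.03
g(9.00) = 2748.00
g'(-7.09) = 630.58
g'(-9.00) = 1007.00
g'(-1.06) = 16.72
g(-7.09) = -1516.05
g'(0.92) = 5.48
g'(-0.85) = 11.07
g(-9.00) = -3066.00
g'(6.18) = 432.59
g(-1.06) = -2.95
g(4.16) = 252.19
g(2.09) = 28.69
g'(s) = 12*s^2 - 4*s - 1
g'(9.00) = 935.00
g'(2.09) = 43.06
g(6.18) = 864.55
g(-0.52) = 2.42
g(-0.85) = -0.05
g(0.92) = 3.50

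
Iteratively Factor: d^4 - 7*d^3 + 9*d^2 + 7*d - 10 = (d - 2)*(d^3 - 5*d^2 - d + 5) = (d - 5)*(d - 2)*(d^2 - 1) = (d - 5)*(d - 2)*(d + 1)*(d - 1)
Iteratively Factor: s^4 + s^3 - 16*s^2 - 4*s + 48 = (s - 2)*(s^3 + 3*s^2 - 10*s - 24) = (s - 2)*(s + 2)*(s^2 + s - 12) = (s - 2)*(s + 2)*(s + 4)*(s - 3)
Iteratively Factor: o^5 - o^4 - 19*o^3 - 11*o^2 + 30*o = (o)*(o^4 - o^3 - 19*o^2 - 11*o + 30) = o*(o - 1)*(o^3 - 19*o - 30) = o*(o - 1)*(o + 3)*(o^2 - 3*o - 10) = o*(o - 5)*(o - 1)*(o + 3)*(o + 2)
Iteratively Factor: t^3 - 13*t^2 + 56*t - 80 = (t - 4)*(t^2 - 9*t + 20) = (t - 4)^2*(t - 5)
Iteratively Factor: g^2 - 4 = (g + 2)*(g - 2)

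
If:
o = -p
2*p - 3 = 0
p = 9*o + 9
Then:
No Solution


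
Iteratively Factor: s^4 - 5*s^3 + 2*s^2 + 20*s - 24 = (s - 2)*(s^3 - 3*s^2 - 4*s + 12) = (s - 3)*(s - 2)*(s^2 - 4) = (s - 3)*(s - 2)*(s + 2)*(s - 2)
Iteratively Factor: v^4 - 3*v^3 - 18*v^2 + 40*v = (v)*(v^3 - 3*v^2 - 18*v + 40) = v*(v + 4)*(v^2 - 7*v + 10) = v*(v - 2)*(v + 4)*(v - 5)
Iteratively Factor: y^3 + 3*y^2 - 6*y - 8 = (y + 4)*(y^2 - y - 2) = (y + 1)*(y + 4)*(y - 2)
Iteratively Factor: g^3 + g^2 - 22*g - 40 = (g + 2)*(g^2 - g - 20) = (g - 5)*(g + 2)*(g + 4)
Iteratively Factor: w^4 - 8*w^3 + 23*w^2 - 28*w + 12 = (w - 2)*(w^3 - 6*w^2 + 11*w - 6) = (w - 2)^2*(w^2 - 4*w + 3) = (w - 2)^2*(w - 1)*(w - 3)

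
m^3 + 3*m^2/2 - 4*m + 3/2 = (m - 1)*(m - 1/2)*(m + 3)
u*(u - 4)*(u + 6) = u^3 + 2*u^2 - 24*u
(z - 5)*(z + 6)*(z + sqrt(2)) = z^3 + z^2 + sqrt(2)*z^2 - 30*z + sqrt(2)*z - 30*sqrt(2)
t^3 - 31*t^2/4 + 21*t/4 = t*(t - 7)*(t - 3/4)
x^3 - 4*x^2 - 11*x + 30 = (x - 5)*(x - 2)*(x + 3)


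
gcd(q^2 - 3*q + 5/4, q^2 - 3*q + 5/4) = q^2 - 3*q + 5/4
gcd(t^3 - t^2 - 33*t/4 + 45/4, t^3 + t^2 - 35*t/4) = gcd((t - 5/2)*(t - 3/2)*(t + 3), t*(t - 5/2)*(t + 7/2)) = t - 5/2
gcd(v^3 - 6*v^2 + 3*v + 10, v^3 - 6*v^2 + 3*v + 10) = v^3 - 6*v^2 + 3*v + 10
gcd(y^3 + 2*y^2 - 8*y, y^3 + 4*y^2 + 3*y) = y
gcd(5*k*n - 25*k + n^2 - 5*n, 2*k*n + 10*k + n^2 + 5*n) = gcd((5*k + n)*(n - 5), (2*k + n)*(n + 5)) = 1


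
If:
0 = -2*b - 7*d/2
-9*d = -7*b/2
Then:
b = 0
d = 0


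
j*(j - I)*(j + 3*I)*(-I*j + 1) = -I*j^4 + 3*j^3 - I*j^2 + 3*j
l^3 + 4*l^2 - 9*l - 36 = (l - 3)*(l + 3)*(l + 4)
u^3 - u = u*(u - 1)*(u + 1)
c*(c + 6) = c^2 + 6*c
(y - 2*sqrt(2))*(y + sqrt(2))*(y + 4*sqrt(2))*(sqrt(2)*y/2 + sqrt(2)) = sqrt(2)*y^4/2 + sqrt(2)*y^3 + 3*y^3 - 6*sqrt(2)*y^2 + 6*y^2 - 12*sqrt(2)*y - 16*y - 32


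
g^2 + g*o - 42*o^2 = (g - 6*o)*(g + 7*o)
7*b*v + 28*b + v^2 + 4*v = (7*b + v)*(v + 4)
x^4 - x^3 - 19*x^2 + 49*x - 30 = (x - 3)*(x - 2)*(x - 1)*(x + 5)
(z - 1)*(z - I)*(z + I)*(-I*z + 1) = -I*z^4 + z^3 + I*z^3 - z^2 - I*z^2 + z + I*z - 1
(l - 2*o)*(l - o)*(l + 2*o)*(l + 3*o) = l^4 + 2*l^3*o - 7*l^2*o^2 - 8*l*o^3 + 12*o^4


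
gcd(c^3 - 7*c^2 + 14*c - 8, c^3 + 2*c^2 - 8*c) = c - 2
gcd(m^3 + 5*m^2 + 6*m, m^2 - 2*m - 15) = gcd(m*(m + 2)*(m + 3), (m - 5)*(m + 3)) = m + 3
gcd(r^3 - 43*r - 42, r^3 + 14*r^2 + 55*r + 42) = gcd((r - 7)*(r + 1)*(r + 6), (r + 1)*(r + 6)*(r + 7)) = r^2 + 7*r + 6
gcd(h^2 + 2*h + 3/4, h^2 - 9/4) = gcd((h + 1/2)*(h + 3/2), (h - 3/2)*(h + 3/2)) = h + 3/2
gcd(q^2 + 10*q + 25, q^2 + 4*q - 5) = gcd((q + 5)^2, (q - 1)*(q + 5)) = q + 5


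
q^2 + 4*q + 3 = (q + 1)*(q + 3)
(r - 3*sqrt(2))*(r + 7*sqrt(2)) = r^2 + 4*sqrt(2)*r - 42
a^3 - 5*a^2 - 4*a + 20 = (a - 5)*(a - 2)*(a + 2)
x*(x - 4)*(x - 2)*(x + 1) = x^4 - 5*x^3 + 2*x^2 + 8*x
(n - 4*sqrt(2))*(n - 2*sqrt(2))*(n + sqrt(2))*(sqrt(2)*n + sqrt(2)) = sqrt(2)*n^4 - 10*n^3 + sqrt(2)*n^3 - 10*n^2 + 4*sqrt(2)*n^2 + 4*sqrt(2)*n + 32*n + 32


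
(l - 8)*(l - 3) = l^2 - 11*l + 24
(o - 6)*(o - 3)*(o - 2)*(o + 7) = o^4 - 4*o^3 - 41*o^2 + 216*o - 252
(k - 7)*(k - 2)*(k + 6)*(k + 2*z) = k^4 + 2*k^3*z - 3*k^3 - 6*k^2*z - 40*k^2 - 80*k*z + 84*k + 168*z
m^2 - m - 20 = (m - 5)*(m + 4)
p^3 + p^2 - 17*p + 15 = (p - 3)*(p - 1)*(p + 5)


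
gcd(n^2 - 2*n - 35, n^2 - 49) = n - 7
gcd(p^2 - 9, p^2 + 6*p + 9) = p + 3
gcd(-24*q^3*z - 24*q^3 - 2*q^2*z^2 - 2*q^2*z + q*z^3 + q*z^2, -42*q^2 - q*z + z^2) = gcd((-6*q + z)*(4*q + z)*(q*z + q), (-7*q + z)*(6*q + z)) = 1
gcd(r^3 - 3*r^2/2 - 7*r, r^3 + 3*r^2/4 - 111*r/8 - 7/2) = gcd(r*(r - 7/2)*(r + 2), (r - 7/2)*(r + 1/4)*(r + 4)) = r - 7/2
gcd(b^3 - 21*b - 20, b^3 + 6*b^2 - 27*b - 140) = b^2 - b - 20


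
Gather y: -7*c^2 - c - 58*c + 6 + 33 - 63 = -7*c^2 - 59*c - 24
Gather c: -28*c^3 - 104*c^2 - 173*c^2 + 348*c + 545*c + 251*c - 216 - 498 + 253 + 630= -28*c^3 - 277*c^2 + 1144*c + 169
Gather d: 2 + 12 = 14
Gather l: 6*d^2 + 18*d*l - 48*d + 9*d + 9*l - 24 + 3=6*d^2 - 39*d + l*(18*d + 9) - 21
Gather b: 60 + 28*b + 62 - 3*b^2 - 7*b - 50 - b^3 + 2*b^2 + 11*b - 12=-b^3 - b^2 + 32*b + 60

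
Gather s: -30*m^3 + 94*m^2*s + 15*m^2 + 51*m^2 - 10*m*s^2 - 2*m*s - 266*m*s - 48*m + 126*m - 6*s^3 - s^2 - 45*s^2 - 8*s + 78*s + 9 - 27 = -30*m^3 + 66*m^2 + 78*m - 6*s^3 + s^2*(-10*m - 46) + s*(94*m^2 - 268*m + 70) - 18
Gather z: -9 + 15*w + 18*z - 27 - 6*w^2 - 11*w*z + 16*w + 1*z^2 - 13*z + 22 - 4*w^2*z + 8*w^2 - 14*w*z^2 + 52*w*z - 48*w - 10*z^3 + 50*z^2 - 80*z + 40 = 2*w^2 - 17*w - 10*z^3 + z^2*(51 - 14*w) + z*(-4*w^2 + 41*w - 75) + 26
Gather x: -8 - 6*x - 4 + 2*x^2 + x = 2*x^2 - 5*x - 12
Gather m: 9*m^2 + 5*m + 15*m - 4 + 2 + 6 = 9*m^2 + 20*m + 4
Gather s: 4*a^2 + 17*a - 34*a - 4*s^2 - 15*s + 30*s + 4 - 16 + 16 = 4*a^2 - 17*a - 4*s^2 + 15*s + 4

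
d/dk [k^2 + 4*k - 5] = 2*k + 4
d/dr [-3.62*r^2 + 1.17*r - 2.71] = 1.17 - 7.24*r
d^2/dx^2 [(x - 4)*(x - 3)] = 2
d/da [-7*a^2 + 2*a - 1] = 2 - 14*a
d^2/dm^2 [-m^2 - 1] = -2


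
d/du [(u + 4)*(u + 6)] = 2*u + 10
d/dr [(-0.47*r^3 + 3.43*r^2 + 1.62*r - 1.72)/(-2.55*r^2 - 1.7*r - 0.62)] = (1.1985*r^4 + 1.598*r^3 - 0.825800000000001*r^2 - 13.0252*r - 3.9284)/(6.5025*r^4 + 8.67*r^3 + 6.052*r^2 + 2.108*r + 0.3844)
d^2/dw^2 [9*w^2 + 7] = 18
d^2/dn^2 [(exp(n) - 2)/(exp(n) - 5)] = 3*(exp(n) + 5)*exp(n)/(exp(3*n) - 15*exp(2*n) + 75*exp(n) - 125)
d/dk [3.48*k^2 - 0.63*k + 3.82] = 6.96*k - 0.63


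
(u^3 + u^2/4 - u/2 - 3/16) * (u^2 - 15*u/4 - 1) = u^5 - 7*u^4/2 - 39*u^3/16 + 23*u^2/16 + 77*u/64 + 3/16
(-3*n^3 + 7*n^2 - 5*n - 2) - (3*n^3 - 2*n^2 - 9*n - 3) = -6*n^3 + 9*n^2 + 4*n + 1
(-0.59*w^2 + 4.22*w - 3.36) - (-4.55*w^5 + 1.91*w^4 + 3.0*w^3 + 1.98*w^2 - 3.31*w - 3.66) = 4.55*w^5 - 1.91*w^4 - 3.0*w^3 - 2.57*w^2 + 7.53*w + 0.3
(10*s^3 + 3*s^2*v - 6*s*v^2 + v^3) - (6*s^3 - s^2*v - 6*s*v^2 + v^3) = 4*s^3 + 4*s^2*v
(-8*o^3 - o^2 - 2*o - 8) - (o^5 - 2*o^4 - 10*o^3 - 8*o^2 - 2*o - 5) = -o^5 + 2*o^4 + 2*o^3 + 7*o^2 - 3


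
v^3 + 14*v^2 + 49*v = v*(v + 7)^2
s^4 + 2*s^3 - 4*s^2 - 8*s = s*(s - 2)*(s + 2)^2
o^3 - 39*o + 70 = (o - 5)*(o - 2)*(o + 7)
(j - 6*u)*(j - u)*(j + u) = j^3 - 6*j^2*u - j*u^2 + 6*u^3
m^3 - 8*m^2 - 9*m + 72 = (m - 8)*(m - 3)*(m + 3)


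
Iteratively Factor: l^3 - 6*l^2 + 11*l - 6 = (l - 2)*(l^2 - 4*l + 3) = (l - 2)*(l - 1)*(l - 3)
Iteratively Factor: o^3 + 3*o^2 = (o)*(o^2 + 3*o) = o^2*(o + 3)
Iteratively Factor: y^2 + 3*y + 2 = (y + 2)*(y + 1)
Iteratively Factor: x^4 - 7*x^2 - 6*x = (x + 2)*(x^3 - 2*x^2 - 3*x) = (x - 3)*(x + 2)*(x^2 + x) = (x - 3)*(x + 1)*(x + 2)*(x)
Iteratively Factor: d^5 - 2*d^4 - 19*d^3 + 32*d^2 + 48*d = (d + 4)*(d^4 - 6*d^3 + 5*d^2 + 12*d) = (d + 1)*(d + 4)*(d^3 - 7*d^2 + 12*d) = (d - 3)*(d + 1)*(d + 4)*(d^2 - 4*d) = d*(d - 3)*(d + 1)*(d + 4)*(d - 4)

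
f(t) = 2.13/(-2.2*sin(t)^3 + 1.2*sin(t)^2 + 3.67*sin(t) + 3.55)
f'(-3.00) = 0.72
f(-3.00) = 0.70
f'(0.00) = -0.62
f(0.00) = 0.60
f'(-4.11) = 0.04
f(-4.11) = 0.35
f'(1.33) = 0.00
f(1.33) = 0.34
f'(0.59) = -0.17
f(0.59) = 0.38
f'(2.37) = 0.09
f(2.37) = 0.36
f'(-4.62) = -0.00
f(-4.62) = 0.34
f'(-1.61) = -0.04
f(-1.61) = 0.65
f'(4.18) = -0.49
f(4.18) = 0.79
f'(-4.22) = 0.02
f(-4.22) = 0.34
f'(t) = 2.13*(6.6*sin(t)^2*cos(t) - 2.4*sin(t)*cos(t) - 3.67*cos(t))/(-2.2*sin(t)^3 + 1.2*sin(t)^2 + 3.67*sin(t) + 3.55)^2 = (14.058*sin(t)^2 - 5.112*sin(t) - 7.8171)*cos(t)/(-2.2*sin(t)^3 + 1.2*sin(t)^2 + 3.67*sin(t) + 3.55)^2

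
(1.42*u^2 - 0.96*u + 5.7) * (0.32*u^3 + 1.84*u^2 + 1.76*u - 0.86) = 0.4544*u^5 + 2.3056*u^4 + 2.5568*u^3 + 7.5772*u^2 + 10.8576*u - 4.902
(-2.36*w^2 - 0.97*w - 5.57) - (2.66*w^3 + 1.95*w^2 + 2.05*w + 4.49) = -2.66*w^3 - 4.31*w^2 - 3.02*w - 10.06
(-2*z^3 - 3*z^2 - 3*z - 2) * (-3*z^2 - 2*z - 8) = 6*z^5 + 13*z^4 + 31*z^3 + 36*z^2 + 28*z + 16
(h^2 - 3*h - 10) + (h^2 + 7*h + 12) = 2*h^2 + 4*h + 2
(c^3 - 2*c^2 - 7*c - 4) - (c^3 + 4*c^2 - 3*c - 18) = -6*c^2 - 4*c + 14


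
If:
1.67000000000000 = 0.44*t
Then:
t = 3.80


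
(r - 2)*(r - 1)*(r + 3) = r^3 - 7*r + 6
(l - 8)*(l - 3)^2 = l^3 - 14*l^2 + 57*l - 72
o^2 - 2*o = o*(o - 2)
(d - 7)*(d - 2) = d^2 - 9*d + 14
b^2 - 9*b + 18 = (b - 6)*(b - 3)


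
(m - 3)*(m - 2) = m^2 - 5*m + 6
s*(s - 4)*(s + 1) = s^3 - 3*s^2 - 4*s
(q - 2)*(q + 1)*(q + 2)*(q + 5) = q^4 + 6*q^3 + q^2 - 24*q - 20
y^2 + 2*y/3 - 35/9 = (y - 5/3)*(y + 7/3)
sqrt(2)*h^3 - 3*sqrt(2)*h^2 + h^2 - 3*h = h*(h - 3)*(sqrt(2)*h + 1)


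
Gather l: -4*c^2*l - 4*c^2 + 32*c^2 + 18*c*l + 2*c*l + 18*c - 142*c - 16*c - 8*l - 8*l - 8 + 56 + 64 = 28*c^2 - 140*c + l*(-4*c^2 + 20*c - 16) + 112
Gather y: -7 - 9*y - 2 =-9*y - 9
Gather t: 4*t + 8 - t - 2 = 3*t + 6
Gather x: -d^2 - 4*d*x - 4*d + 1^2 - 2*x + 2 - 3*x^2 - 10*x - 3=-d^2 - 4*d - 3*x^2 + x*(-4*d - 12)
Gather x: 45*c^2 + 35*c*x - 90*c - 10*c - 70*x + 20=45*c^2 - 100*c + x*(35*c - 70) + 20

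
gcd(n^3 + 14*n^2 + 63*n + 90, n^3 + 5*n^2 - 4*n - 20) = n + 5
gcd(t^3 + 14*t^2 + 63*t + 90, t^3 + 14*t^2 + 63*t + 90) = t^3 + 14*t^2 + 63*t + 90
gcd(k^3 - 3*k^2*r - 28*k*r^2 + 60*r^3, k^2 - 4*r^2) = -k + 2*r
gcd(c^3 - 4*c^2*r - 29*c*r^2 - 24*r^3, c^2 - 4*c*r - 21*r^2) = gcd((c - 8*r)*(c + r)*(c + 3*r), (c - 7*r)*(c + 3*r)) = c + 3*r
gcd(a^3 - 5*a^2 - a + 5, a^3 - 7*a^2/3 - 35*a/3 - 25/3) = a^2 - 4*a - 5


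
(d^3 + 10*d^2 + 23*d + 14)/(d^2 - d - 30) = (d^3 + 10*d^2 + 23*d + 14)/(d^2 - d - 30)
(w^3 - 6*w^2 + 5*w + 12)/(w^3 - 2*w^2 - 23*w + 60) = (w + 1)/(w + 5)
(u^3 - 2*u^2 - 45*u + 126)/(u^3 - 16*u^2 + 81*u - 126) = (u + 7)/(u - 7)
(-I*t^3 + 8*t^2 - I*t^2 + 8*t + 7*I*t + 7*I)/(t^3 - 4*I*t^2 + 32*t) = (-I*t^3 + t^2*(8 - I) + t*(8 + 7*I) + 7*I)/(t*(t^2 - 4*I*t + 32))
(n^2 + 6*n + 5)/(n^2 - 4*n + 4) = (n^2 + 6*n + 5)/(n^2 - 4*n + 4)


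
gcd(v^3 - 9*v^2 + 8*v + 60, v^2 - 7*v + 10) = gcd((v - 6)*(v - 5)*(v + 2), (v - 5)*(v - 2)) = v - 5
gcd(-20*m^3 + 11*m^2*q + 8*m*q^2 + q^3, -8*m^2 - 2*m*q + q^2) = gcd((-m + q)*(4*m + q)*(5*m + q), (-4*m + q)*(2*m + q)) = 1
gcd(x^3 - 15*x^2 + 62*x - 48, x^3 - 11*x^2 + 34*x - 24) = x^2 - 7*x + 6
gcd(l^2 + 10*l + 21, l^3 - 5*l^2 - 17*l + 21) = l + 3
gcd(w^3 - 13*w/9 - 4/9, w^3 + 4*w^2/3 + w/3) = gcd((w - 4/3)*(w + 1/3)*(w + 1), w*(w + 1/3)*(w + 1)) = w^2 + 4*w/3 + 1/3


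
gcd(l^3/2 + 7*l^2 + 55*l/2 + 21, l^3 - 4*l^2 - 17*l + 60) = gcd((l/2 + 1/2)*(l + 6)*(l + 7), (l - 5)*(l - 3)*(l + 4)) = 1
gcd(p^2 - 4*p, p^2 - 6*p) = p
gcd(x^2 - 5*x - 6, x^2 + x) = x + 1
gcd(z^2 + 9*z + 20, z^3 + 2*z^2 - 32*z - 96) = z + 4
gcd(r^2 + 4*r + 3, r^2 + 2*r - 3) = r + 3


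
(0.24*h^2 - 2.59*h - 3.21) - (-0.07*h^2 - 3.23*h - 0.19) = 0.31*h^2 + 0.64*h - 3.02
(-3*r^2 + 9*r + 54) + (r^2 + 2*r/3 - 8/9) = -2*r^2 + 29*r/3 + 478/9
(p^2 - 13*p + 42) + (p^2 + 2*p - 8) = 2*p^2 - 11*p + 34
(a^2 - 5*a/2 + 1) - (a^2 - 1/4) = 5/4 - 5*a/2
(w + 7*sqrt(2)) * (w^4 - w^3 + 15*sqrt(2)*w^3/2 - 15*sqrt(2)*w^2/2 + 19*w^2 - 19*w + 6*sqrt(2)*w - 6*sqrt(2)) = w^5 - w^4 + 29*sqrt(2)*w^4/2 - 29*sqrt(2)*w^3/2 + 124*w^3 - 124*w^2 + 139*sqrt(2)*w^2 - 139*sqrt(2)*w + 84*w - 84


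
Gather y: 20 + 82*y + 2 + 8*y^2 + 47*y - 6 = 8*y^2 + 129*y + 16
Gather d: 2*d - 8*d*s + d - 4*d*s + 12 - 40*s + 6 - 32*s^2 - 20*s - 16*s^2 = d*(3 - 12*s) - 48*s^2 - 60*s + 18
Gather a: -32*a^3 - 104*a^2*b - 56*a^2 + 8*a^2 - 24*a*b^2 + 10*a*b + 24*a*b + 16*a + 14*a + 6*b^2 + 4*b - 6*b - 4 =-32*a^3 + a^2*(-104*b - 48) + a*(-24*b^2 + 34*b + 30) + 6*b^2 - 2*b - 4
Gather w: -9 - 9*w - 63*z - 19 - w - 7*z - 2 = -10*w - 70*z - 30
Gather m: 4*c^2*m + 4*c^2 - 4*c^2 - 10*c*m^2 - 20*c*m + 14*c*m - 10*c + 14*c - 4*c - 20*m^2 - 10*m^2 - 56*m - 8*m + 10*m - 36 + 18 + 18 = m^2*(-10*c - 30) + m*(4*c^2 - 6*c - 54)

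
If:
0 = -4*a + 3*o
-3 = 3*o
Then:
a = -3/4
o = -1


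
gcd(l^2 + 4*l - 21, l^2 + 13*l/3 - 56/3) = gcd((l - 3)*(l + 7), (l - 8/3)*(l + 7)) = l + 7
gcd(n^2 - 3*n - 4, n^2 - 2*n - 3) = n + 1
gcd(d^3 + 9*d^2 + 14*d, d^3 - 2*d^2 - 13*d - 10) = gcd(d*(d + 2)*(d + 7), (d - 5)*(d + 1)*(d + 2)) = d + 2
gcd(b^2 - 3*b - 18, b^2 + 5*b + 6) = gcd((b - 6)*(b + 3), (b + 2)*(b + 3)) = b + 3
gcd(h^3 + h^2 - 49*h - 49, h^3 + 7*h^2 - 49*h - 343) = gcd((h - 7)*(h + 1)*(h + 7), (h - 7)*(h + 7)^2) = h^2 - 49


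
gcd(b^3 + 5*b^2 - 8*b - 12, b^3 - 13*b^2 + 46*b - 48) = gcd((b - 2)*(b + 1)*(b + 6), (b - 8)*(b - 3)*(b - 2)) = b - 2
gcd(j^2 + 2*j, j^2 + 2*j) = j^2 + 2*j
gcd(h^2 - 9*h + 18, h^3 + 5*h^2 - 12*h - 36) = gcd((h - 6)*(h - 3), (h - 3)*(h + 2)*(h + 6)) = h - 3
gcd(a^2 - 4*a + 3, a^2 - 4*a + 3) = a^2 - 4*a + 3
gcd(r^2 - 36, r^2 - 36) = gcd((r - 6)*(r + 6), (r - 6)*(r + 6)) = r^2 - 36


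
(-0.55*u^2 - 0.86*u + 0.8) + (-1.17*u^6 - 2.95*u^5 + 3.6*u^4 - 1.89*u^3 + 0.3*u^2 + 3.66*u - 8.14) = -1.17*u^6 - 2.95*u^5 + 3.6*u^4 - 1.89*u^3 - 0.25*u^2 + 2.8*u - 7.34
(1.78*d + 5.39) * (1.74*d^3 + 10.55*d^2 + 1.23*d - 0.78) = 3.0972*d^4 + 28.1576*d^3 + 59.0539*d^2 + 5.2413*d - 4.2042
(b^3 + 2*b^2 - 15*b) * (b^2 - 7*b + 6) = b^5 - 5*b^4 - 23*b^3 + 117*b^2 - 90*b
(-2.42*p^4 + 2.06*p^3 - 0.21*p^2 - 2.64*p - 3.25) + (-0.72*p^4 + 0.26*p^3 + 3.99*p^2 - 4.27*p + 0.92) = -3.14*p^4 + 2.32*p^3 + 3.78*p^2 - 6.91*p - 2.33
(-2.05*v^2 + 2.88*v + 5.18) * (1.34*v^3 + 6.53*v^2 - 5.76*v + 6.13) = -2.747*v^5 - 9.5273*v^4 + 37.5556*v^3 + 4.6701*v^2 - 12.1824*v + 31.7534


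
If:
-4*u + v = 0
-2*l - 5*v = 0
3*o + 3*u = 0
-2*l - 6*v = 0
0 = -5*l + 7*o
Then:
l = 0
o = 0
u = 0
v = 0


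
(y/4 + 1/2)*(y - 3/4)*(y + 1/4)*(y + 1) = y^4/4 + 5*y^3/8 + 5*y^2/64 - 25*y/64 - 3/32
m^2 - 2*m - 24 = (m - 6)*(m + 4)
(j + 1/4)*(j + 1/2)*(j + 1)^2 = j^4 + 11*j^3/4 + 21*j^2/8 + j + 1/8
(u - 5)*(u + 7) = u^2 + 2*u - 35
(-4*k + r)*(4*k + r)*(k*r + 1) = -16*k^3*r - 16*k^2 + k*r^3 + r^2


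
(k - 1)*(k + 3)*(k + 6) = k^3 + 8*k^2 + 9*k - 18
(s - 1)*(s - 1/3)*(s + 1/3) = s^3 - s^2 - s/9 + 1/9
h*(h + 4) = h^2 + 4*h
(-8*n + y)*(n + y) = -8*n^2 - 7*n*y + y^2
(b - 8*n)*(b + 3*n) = b^2 - 5*b*n - 24*n^2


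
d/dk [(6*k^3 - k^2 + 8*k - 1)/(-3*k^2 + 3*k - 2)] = (-18*k^4 + 36*k^3 - 15*k^2 - 2*k - 13)/(9*k^4 - 18*k^3 + 21*k^2 - 12*k + 4)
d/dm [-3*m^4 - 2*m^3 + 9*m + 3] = -12*m^3 - 6*m^2 + 9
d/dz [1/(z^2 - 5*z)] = (5 - 2*z)/(z^2*(z - 5)^2)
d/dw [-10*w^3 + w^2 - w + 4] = -30*w^2 + 2*w - 1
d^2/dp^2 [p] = 0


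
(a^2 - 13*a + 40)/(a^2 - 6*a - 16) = (a - 5)/(a + 2)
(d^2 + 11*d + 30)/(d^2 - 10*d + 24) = (d^2 + 11*d + 30)/(d^2 - 10*d + 24)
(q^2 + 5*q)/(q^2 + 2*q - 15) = q/(q - 3)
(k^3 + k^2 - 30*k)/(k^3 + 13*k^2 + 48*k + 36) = k*(k - 5)/(k^2 + 7*k + 6)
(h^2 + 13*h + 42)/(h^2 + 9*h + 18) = (h + 7)/(h + 3)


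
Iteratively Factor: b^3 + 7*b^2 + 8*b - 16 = (b + 4)*(b^2 + 3*b - 4) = (b + 4)^2*(b - 1)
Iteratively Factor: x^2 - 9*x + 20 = (x - 4)*(x - 5)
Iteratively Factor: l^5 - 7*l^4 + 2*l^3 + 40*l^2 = (l - 5)*(l^4 - 2*l^3 - 8*l^2) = (l - 5)*(l + 2)*(l^3 - 4*l^2) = l*(l - 5)*(l + 2)*(l^2 - 4*l) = l*(l - 5)*(l - 4)*(l + 2)*(l)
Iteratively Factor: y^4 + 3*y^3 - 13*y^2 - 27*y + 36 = (y - 3)*(y^3 + 6*y^2 + 5*y - 12) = (y - 3)*(y - 1)*(y^2 + 7*y + 12) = (y - 3)*(y - 1)*(y + 3)*(y + 4)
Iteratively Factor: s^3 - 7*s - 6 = (s - 3)*(s^2 + 3*s + 2) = (s - 3)*(s + 1)*(s + 2)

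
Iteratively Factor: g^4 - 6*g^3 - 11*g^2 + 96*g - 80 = (g - 1)*(g^3 - 5*g^2 - 16*g + 80) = (g - 5)*(g - 1)*(g^2 - 16) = (g - 5)*(g - 4)*(g - 1)*(g + 4)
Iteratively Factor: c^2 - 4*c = (c)*(c - 4)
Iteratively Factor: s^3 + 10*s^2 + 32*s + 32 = (s + 4)*(s^2 + 6*s + 8) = (s + 2)*(s + 4)*(s + 4)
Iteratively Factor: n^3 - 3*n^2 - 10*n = (n - 5)*(n^2 + 2*n) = (n - 5)*(n + 2)*(n)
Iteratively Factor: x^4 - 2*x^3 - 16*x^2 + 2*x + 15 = (x - 5)*(x^3 + 3*x^2 - x - 3) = (x - 5)*(x - 1)*(x^2 + 4*x + 3) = (x - 5)*(x - 1)*(x + 1)*(x + 3)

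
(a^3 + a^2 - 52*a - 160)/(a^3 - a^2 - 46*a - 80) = (a + 4)/(a + 2)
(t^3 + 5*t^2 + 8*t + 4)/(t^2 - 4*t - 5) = (t^2 + 4*t + 4)/(t - 5)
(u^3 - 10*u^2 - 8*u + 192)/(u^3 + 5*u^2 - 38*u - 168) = (u - 8)/(u + 7)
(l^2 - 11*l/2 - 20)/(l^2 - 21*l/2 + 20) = (2*l + 5)/(2*l - 5)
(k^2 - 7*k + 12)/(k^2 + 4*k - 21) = (k - 4)/(k + 7)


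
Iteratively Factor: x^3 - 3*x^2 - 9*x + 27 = (x - 3)*(x^2 - 9) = (x - 3)^2*(x + 3)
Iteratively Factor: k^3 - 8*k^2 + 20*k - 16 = (k - 2)*(k^2 - 6*k + 8) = (k - 4)*(k - 2)*(k - 2)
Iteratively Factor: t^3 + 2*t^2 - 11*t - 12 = (t + 1)*(t^2 + t - 12) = (t + 1)*(t + 4)*(t - 3)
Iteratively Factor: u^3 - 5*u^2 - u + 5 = (u - 5)*(u^2 - 1) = (u - 5)*(u + 1)*(u - 1)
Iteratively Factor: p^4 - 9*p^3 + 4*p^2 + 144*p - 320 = (p - 5)*(p^3 - 4*p^2 - 16*p + 64) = (p - 5)*(p + 4)*(p^2 - 8*p + 16) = (p - 5)*(p - 4)*(p + 4)*(p - 4)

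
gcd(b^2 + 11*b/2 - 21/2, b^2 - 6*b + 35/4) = 1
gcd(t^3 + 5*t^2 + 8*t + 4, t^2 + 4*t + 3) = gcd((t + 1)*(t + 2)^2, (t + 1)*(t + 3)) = t + 1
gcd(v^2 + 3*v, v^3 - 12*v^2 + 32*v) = v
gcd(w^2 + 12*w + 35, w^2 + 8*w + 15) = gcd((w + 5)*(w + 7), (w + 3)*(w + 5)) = w + 5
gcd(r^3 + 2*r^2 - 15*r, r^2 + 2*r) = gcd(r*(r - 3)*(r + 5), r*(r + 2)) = r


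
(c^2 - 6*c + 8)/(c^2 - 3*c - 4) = (c - 2)/(c + 1)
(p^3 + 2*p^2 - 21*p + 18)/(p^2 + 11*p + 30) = (p^2 - 4*p + 3)/(p + 5)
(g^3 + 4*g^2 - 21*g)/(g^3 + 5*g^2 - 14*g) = (g - 3)/(g - 2)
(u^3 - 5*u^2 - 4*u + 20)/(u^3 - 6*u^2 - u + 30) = (u - 2)/(u - 3)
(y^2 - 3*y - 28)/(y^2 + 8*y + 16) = (y - 7)/(y + 4)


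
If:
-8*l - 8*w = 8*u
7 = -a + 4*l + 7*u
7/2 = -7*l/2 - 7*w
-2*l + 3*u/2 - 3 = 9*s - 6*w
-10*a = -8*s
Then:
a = -2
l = 3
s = -5/2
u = -1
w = -2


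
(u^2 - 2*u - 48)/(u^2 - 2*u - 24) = (-u^2 + 2*u + 48)/(-u^2 + 2*u + 24)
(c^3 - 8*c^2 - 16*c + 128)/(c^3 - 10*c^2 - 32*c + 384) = (c^2 - 16)/(c^2 - 2*c - 48)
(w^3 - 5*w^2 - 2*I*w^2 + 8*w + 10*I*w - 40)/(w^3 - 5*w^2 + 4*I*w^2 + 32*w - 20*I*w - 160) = (w + 2*I)/(w + 8*I)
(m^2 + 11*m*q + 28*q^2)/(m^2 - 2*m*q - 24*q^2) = (-m - 7*q)/(-m + 6*q)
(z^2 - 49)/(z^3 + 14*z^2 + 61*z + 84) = (z - 7)/(z^2 + 7*z + 12)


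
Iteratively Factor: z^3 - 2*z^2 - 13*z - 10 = (z - 5)*(z^2 + 3*z + 2) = (z - 5)*(z + 1)*(z + 2)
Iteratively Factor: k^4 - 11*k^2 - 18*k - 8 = (k - 4)*(k^3 + 4*k^2 + 5*k + 2) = (k - 4)*(k + 2)*(k^2 + 2*k + 1) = (k - 4)*(k + 1)*(k + 2)*(k + 1)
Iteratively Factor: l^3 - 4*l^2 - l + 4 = (l - 1)*(l^2 - 3*l - 4) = (l - 1)*(l + 1)*(l - 4)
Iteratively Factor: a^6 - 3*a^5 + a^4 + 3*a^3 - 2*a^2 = (a - 2)*(a^5 - a^4 - a^3 + a^2) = (a - 2)*(a - 1)*(a^4 - a^2) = a*(a - 2)*(a - 1)*(a^3 - a) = a^2*(a - 2)*(a - 1)*(a^2 - 1) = a^2*(a - 2)*(a - 1)^2*(a + 1)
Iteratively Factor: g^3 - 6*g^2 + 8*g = (g - 4)*(g^2 - 2*g) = (g - 4)*(g - 2)*(g)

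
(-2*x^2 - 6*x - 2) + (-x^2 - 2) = -3*x^2 - 6*x - 4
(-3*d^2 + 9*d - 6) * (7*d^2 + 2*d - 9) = -21*d^4 + 57*d^3 + 3*d^2 - 93*d + 54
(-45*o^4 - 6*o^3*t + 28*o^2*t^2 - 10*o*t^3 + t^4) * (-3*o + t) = 135*o^5 - 27*o^4*t - 90*o^3*t^2 + 58*o^2*t^3 - 13*o*t^4 + t^5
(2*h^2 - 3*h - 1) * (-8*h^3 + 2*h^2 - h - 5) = -16*h^5 + 28*h^4 - 9*h^2 + 16*h + 5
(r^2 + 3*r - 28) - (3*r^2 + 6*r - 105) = -2*r^2 - 3*r + 77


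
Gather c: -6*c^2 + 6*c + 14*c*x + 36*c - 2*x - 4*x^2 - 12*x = -6*c^2 + c*(14*x + 42) - 4*x^2 - 14*x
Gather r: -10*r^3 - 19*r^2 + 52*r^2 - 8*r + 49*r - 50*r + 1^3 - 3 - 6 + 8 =-10*r^3 + 33*r^2 - 9*r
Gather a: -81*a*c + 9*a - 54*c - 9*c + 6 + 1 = a*(9 - 81*c) - 63*c + 7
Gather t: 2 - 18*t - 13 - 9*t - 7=-27*t - 18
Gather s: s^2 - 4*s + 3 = s^2 - 4*s + 3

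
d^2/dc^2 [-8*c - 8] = 0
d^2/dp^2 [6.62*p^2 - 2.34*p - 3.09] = 13.2400000000000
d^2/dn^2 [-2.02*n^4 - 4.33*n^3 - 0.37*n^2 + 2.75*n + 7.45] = -24.24*n^2 - 25.98*n - 0.74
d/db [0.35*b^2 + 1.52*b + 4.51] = 0.7*b + 1.52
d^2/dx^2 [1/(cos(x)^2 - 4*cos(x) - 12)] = (4*sin(x)^4 - 66*sin(x)^2 - 33*cos(x) - 3*cos(3*x) + 6)/(sin(x)^2 + 4*cos(x) + 11)^3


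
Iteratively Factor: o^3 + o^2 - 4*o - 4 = (o - 2)*(o^2 + 3*o + 2) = (o - 2)*(o + 2)*(o + 1)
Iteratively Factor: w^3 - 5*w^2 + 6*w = (w - 3)*(w^2 - 2*w) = w*(w - 3)*(w - 2)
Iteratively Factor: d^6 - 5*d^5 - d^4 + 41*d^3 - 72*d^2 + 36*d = (d + 3)*(d^5 - 8*d^4 + 23*d^3 - 28*d^2 + 12*d) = (d - 3)*(d + 3)*(d^4 - 5*d^3 + 8*d^2 - 4*d) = d*(d - 3)*(d + 3)*(d^3 - 5*d^2 + 8*d - 4) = d*(d - 3)*(d - 1)*(d + 3)*(d^2 - 4*d + 4) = d*(d - 3)*(d - 2)*(d - 1)*(d + 3)*(d - 2)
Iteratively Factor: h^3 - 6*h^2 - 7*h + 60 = (h - 4)*(h^2 - 2*h - 15) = (h - 4)*(h + 3)*(h - 5)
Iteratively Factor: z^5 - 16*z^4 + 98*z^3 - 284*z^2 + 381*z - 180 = (z - 4)*(z^4 - 12*z^3 + 50*z^2 - 84*z + 45) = (z - 5)*(z - 4)*(z^3 - 7*z^2 + 15*z - 9) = (z - 5)*(z - 4)*(z - 1)*(z^2 - 6*z + 9) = (z - 5)*(z - 4)*(z - 3)*(z - 1)*(z - 3)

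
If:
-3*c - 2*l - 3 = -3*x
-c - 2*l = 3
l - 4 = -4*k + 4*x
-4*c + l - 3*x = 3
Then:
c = -9/13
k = 43/52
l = -15/13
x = -6/13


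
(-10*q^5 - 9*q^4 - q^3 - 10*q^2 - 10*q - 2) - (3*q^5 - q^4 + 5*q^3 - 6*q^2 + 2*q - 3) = -13*q^5 - 8*q^4 - 6*q^3 - 4*q^2 - 12*q + 1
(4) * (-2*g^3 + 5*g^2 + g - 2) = -8*g^3 + 20*g^2 + 4*g - 8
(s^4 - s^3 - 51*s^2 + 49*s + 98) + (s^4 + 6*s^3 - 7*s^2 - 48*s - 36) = 2*s^4 + 5*s^3 - 58*s^2 + s + 62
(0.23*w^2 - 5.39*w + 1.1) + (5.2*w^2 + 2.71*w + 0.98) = 5.43*w^2 - 2.68*w + 2.08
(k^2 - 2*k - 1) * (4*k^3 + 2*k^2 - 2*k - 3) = 4*k^5 - 6*k^4 - 10*k^3 - k^2 + 8*k + 3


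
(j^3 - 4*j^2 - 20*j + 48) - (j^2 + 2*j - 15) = j^3 - 5*j^2 - 22*j + 63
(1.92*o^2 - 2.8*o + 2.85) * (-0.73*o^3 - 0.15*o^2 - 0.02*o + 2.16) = -1.4016*o^5 + 1.756*o^4 - 1.6989*o^3 + 3.7757*o^2 - 6.105*o + 6.156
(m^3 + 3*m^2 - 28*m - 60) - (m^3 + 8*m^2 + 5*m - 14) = -5*m^2 - 33*m - 46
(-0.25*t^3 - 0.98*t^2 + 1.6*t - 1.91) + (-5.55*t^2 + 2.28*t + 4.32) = -0.25*t^3 - 6.53*t^2 + 3.88*t + 2.41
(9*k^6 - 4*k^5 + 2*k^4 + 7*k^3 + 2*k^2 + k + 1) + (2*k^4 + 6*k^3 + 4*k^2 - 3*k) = 9*k^6 - 4*k^5 + 4*k^4 + 13*k^3 + 6*k^2 - 2*k + 1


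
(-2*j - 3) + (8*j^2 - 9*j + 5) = 8*j^2 - 11*j + 2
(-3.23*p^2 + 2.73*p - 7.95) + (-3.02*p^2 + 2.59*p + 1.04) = -6.25*p^2 + 5.32*p - 6.91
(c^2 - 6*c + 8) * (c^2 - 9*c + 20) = c^4 - 15*c^3 + 82*c^2 - 192*c + 160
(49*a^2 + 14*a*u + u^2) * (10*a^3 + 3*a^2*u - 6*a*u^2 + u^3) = 490*a^5 + 287*a^4*u - 242*a^3*u^2 - 32*a^2*u^3 + 8*a*u^4 + u^5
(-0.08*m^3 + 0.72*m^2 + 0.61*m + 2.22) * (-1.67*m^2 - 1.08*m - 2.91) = 0.1336*m^5 - 1.116*m^4 - 1.5635*m^3 - 6.4614*m^2 - 4.1727*m - 6.4602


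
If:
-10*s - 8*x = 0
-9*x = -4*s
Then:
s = 0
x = 0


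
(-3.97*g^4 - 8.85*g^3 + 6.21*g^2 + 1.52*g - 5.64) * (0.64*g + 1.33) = -2.5408*g^5 - 10.9441*g^4 - 7.7961*g^3 + 9.2321*g^2 - 1.588*g - 7.5012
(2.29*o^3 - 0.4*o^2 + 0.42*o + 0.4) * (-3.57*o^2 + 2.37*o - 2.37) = -8.1753*o^5 + 6.8553*o^4 - 7.8747*o^3 + 0.5154*o^2 - 0.0474*o - 0.948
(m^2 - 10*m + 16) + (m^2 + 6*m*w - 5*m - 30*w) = 2*m^2 + 6*m*w - 15*m - 30*w + 16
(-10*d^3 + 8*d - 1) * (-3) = 30*d^3 - 24*d + 3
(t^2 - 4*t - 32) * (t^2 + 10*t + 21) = t^4 + 6*t^3 - 51*t^2 - 404*t - 672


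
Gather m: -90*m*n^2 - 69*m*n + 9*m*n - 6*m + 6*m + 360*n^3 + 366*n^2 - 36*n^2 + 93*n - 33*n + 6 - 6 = m*(-90*n^2 - 60*n) + 360*n^3 + 330*n^2 + 60*n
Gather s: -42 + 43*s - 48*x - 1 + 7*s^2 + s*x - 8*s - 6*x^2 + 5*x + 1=7*s^2 + s*(x + 35) - 6*x^2 - 43*x - 42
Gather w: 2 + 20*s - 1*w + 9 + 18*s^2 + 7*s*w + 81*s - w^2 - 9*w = 18*s^2 + 101*s - w^2 + w*(7*s - 10) + 11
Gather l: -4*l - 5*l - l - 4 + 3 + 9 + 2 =10 - 10*l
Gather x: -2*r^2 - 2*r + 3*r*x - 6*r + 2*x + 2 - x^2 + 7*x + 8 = -2*r^2 - 8*r - x^2 + x*(3*r + 9) + 10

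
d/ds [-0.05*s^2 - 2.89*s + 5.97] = -0.1*s - 2.89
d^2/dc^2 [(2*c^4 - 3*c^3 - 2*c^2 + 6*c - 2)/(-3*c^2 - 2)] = 4*(-9*c^6 - 18*c^4 - 36*c^3 - 15*c^2 + 72*c - 2)/(27*c^6 + 54*c^4 + 36*c^2 + 8)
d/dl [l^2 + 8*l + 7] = 2*l + 8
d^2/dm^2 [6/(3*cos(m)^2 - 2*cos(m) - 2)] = 3*(72*sin(m)^4 - 92*sin(m)^2 + 37*cos(m) - 9*cos(3*m) - 20)/(3*sin(m)^2 + 2*cos(m) - 1)^3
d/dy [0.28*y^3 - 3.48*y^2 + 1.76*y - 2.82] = 0.84*y^2 - 6.96*y + 1.76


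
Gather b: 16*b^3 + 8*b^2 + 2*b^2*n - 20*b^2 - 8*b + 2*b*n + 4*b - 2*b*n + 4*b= 16*b^3 + b^2*(2*n - 12)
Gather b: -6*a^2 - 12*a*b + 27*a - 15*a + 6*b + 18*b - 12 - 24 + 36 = -6*a^2 + 12*a + b*(24 - 12*a)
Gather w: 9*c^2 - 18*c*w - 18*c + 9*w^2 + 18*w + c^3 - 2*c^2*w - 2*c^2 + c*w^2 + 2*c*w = c^3 + 7*c^2 - 18*c + w^2*(c + 9) + w*(-2*c^2 - 16*c + 18)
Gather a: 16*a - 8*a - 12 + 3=8*a - 9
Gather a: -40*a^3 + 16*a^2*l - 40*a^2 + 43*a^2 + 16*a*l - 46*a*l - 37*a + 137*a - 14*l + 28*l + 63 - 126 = -40*a^3 + a^2*(16*l + 3) + a*(100 - 30*l) + 14*l - 63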